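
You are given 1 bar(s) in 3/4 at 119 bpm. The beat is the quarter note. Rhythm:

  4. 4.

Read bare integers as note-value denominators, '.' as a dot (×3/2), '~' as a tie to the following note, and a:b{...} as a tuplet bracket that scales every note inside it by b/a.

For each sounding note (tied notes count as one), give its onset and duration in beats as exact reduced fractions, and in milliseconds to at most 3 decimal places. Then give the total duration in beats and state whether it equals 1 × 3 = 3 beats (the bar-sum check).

1) 0.0ms=0b +756.303ms=3/2b
2) 756.303ms=3/2b +756.303ms=3/2b
Σ=3b of 3 (119bpm 3/4) — PASS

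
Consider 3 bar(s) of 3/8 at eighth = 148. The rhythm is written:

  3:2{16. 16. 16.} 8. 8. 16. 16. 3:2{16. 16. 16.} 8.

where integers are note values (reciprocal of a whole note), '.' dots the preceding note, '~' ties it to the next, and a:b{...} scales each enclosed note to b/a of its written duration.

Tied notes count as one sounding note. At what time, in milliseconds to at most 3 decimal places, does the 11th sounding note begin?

1. 0.0ms @ 0 + 202.703ms (1/2)
2. 202.703ms @ 1/2 + 202.703ms (1/2)
3. 405.405ms @ 1 + 202.703ms (1/2)
4. 608.108ms @ 3/2 + 608.108ms (3/2)
5. 1216.216ms @ 3 + 608.108ms (3/2)
6. 1824.324ms @ 9/2 + 304.054ms (3/4)
7. 2128.378ms @ 21/4 + 304.054ms (3/4)
8. 2432.432ms @ 6 + 202.703ms (1/2)
9. 2635.135ms @ 13/2 + 202.703ms (1/2)
10. 2837.838ms @ 7 + 202.703ms (1/2)
11. 3040.541ms @ 15/2 + 608.108ms (3/2)

note 11 onset = 15/2b = 3040.541ms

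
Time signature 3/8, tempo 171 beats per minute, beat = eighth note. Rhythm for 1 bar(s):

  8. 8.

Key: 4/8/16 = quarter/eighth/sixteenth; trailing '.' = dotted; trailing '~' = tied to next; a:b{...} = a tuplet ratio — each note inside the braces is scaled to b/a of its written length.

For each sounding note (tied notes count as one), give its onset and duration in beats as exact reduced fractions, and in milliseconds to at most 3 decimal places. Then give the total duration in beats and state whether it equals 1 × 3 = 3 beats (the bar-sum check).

1) 0.0ms=0b +526.316ms=3/2b
2) 526.316ms=3/2b +526.316ms=3/2b
Σ=3b of 3 (171bpm 3/8) — PASS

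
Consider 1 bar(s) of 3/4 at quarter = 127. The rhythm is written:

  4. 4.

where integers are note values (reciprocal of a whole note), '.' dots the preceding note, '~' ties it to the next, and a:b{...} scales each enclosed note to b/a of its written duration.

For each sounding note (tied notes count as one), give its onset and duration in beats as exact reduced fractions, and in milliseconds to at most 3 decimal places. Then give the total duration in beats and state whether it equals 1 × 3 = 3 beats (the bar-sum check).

1) 0.0ms=0b +708.661ms=3/2b
2) 708.661ms=3/2b +708.661ms=3/2b
Σ=3b of 3 (127bpm 3/4) — PASS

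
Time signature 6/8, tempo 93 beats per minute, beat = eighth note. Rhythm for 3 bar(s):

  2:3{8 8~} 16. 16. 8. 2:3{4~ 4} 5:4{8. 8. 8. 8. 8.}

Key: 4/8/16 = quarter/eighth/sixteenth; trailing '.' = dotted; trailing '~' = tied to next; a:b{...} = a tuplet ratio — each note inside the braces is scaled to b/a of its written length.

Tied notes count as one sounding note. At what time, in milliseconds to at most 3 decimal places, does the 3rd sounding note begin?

note 3 onset = 15/4b = 2419.355ms

1. 0.0ms @ 0 + 967.742ms (3/2)
2. 967.742ms @ 3/2 + 1451.613ms (9/4)
3. 2419.355ms @ 15/4 + 483.871ms (3/4)
4. 2903.226ms @ 9/2 + 967.742ms (3/2)
5. 3870.968ms @ 6 + 3870.968ms (6)
6. 7741.935ms @ 12 + 774.194ms (6/5)
7. 8516.129ms @ 66/5 + 774.194ms (6/5)
8. 9290.323ms @ 72/5 + 774.194ms (6/5)
9. 10064.516ms @ 78/5 + 774.194ms (6/5)
10. 10838.71ms @ 84/5 + 774.194ms (6/5)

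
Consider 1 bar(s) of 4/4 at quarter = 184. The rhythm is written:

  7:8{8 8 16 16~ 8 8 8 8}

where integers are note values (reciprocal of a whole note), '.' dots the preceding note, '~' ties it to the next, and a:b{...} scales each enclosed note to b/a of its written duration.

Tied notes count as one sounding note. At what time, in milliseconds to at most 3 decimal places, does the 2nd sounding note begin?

1. 0.0ms @ 0 + 186.335ms (4/7)
2. 186.335ms @ 4/7 + 186.335ms (4/7)
3. 372.671ms @ 8/7 + 93.168ms (2/7)
4. 465.839ms @ 10/7 + 279.503ms (6/7)
5. 745.342ms @ 16/7 + 186.335ms (4/7)
6. 931.677ms @ 20/7 + 186.335ms (4/7)
7. 1118.012ms @ 24/7 + 186.335ms (4/7)

note 2 onset = 4/7b = 186.335ms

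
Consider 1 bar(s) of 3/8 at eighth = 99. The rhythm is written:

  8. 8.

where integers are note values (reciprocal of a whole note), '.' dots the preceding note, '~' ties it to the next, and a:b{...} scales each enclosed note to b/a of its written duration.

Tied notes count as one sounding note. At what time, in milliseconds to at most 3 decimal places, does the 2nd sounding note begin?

1. 0.0ms @ 0 + 909.091ms (3/2)
2. 909.091ms @ 3/2 + 909.091ms (3/2)

note 2 onset = 3/2b = 909.091ms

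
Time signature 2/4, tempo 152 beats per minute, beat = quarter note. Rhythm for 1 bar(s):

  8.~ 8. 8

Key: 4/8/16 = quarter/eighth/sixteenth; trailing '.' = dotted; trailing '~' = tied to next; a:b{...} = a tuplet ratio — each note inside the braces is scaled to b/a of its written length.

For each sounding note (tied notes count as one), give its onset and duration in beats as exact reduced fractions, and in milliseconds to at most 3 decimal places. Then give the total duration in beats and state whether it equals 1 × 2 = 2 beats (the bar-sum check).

1) 0.0ms=0b +592.105ms=3/2b
2) 592.105ms=3/2b +197.368ms=1/2b
Σ=2b of 2 (152bpm 2/4) — PASS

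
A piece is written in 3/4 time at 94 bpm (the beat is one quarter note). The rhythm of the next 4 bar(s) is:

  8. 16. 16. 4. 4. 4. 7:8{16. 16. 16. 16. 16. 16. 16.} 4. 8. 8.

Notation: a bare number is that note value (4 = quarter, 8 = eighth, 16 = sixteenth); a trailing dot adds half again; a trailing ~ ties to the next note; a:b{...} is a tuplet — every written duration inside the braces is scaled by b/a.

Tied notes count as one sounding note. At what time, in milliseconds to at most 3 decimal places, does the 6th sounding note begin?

note 6 onset = 9/2b = 2872.34ms

1. 0.0ms @ 0 + 478.723ms (3/4)
2. 478.723ms @ 3/4 + 239.362ms (3/8)
3. 718.085ms @ 9/8 + 239.362ms (3/8)
4. 957.447ms @ 3/2 + 957.447ms (3/2)
5. 1914.894ms @ 3 + 957.447ms (3/2)
6. 2872.34ms @ 9/2 + 957.447ms (3/2)
7. 3829.787ms @ 6 + 273.556ms (3/7)
8. 4103.343ms @ 45/7 + 273.556ms (3/7)
9. 4376.9ms @ 48/7 + 273.556ms (3/7)
10. 4650.456ms @ 51/7 + 273.556ms (3/7)
11. 4924.012ms @ 54/7 + 273.556ms (3/7)
12. 5197.568ms @ 57/7 + 273.556ms (3/7)
13. 5471.125ms @ 60/7 + 273.556ms (3/7)
14. 5744.681ms @ 9 + 957.447ms (3/2)
15. 6702.128ms @ 21/2 + 478.723ms (3/4)
16. 7180.851ms @ 45/4 + 478.723ms (3/4)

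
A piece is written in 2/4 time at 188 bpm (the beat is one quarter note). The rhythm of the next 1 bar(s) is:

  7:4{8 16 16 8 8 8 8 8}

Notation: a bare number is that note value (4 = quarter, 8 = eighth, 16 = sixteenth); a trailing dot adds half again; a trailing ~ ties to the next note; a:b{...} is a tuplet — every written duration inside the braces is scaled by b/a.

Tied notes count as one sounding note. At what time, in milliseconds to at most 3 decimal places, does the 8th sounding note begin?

1. 0.0ms @ 0 + 91.185ms (2/7)
2. 91.185ms @ 2/7 + 45.593ms (1/7)
3. 136.778ms @ 3/7 + 45.593ms (1/7)
4. 182.371ms @ 4/7 + 91.185ms (2/7)
5. 273.556ms @ 6/7 + 91.185ms (2/7)
6. 364.742ms @ 8/7 + 91.185ms (2/7)
7. 455.927ms @ 10/7 + 91.185ms (2/7)
8. 547.112ms @ 12/7 + 91.185ms (2/7)

note 8 onset = 12/7b = 547.112ms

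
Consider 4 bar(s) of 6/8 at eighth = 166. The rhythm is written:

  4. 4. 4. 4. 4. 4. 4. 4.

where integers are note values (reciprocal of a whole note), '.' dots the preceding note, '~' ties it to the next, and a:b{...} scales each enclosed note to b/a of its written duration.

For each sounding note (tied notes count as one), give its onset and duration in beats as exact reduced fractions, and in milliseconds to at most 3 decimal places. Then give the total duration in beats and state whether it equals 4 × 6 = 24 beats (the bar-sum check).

1) 0.0ms=0b +1084.337ms=3b
2) 1084.337ms=3b +1084.337ms=3b
3) 2168.675ms=6b +1084.337ms=3b
4) 3253.012ms=9b +1084.337ms=3b
5) 4337.349ms=12b +1084.337ms=3b
6) 5421.687ms=15b +1084.337ms=3b
7) 6506.024ms=18b +1084.337ms=3b
8) 7590.361ms=21b +1084.337ms=3b
Σ=24b of 24 (166bpm 6/8) — PASS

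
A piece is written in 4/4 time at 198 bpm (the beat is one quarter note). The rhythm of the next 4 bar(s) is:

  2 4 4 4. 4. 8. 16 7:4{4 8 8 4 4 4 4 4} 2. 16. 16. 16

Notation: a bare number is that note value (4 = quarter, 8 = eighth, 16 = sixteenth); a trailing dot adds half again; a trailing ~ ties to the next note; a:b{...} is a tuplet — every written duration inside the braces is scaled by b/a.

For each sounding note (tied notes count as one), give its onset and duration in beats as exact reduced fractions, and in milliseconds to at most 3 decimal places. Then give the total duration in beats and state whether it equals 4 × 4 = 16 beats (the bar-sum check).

1) 0.0ms=0b +606.061ms=2b
2) 606.061ms=2b +303.03ms=1b
3) 909.091ms=3b +303.03ms=1b
4) 1212.121ms=4b +454.545ms=3/2b
5) 1666.667ms=11/2b +454.545ms=3/2b
6) 2121.212ms=7b +227.273ms=3/4b
7) 2348.485ms=31/4b +75.758ms=1/4b
8) 2424.242ms=8b +173.16ms=4/7b
9) 2597.403ms=60/7b +86.58ms=2/7b
10) 2683.983ms=62/7b +86.58ms=2/7b
11) 2770.563ms=64/7b +173.16ms=4/7b
12) 2943.723ms=68/7b +173.16ms=4/7b
13) 3116.883ms=72/7b +173.16ms=4/7b
14) 3290.043ms=76/7b +173.16ms=4/7b
15) 3463.203ms=80/7b +173.16ms=4/7b
16) 3636.364ms=12b +909.091ms=3b
17) 4545.455ms=15b +113.636ms=3/8b
18) 4659.091ms=123/8b +113.636ms=3/8b
19) 4772.727ms=63/4b +75.758ms=1/4b
Σ=16b of 16 (198bpm 4/4) — PASS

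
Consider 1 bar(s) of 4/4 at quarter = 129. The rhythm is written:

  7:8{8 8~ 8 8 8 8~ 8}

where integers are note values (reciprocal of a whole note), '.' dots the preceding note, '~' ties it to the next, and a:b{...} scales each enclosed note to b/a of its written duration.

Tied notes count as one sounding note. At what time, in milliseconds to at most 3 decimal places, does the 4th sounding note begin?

1. 0.0ms @ 0 + 265.781ms (4/7)
2. 265.781ms @ 4/7 + 531.561ms (8/7)
3. 797.342ms @ 12/7 + 265.781ms (4/7)
4. 1063.123ms @ 16/7 + 265.781ms (4/7)
5. 1328.904ms @ 20/7 + 531.561ms (8/7)

note 4 onset = 16/7b = 1063.123ms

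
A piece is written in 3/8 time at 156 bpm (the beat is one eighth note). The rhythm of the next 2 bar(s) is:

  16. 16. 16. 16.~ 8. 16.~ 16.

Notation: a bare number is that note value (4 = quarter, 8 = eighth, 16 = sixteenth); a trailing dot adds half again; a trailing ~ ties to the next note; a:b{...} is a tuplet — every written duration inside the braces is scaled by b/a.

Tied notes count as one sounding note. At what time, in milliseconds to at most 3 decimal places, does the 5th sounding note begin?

note 5 onset = 9/2b = 1730.769ms

1. 0.0ms @ 0 + 288.462ms (3/4)
2. 288.462ms @ 3/4 + 288.462ms (3/4)
3. 576.923ms @ 3/2 + 288.462ms (3/4)
4. 865.385ms @ 9/4 + 865.385ms (9/4)
5. 1730.769ms @ 9/2 + 576.923ms (3/2)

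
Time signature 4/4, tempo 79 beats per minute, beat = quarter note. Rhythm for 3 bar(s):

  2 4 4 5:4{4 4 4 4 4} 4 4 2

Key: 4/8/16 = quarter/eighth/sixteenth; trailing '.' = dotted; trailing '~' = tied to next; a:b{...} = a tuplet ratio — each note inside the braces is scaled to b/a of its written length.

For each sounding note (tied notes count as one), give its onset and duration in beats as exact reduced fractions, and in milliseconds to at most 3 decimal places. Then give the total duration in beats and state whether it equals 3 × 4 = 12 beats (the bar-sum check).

1) 0.0ms=0b +1518.987ms=2b
2) 1518.987ms=2b +759.494ms=1b
3) 2278.481ms=3b +759.494ms=1b
4) 3037.975ms=4b +607.595ms=4/5b
5) 3645.57ms=24/5b +607.595ms=4/5b
6) 4253.165ms=28/5b +607.595ms=4/5b
7) 4860.759ms=32/5b +607.595ms=4/5b
8) 5468.354ms=36/5b +607.595ms=4/5b
9) 6075.949ms=8b +759.494ms=1b
10) 6835.443ms=9b +759.494ms=1b
11) 7594.937ms=10b +1518.987ms=2b
Σ=12b of 12 (79bpm 4/4) — PASS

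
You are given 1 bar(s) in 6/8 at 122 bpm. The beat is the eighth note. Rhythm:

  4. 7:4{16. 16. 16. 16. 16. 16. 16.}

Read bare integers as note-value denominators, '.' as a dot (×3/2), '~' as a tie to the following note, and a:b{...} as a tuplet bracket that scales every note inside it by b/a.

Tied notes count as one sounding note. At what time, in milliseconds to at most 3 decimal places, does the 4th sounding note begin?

1. 0.0ms @ 0 + 1475.41ms (3)
2. 1475.41ms @ 3 + 210.773ms (3/7)
3. 1686.183ms @ 24/7 + 210.773ms (3/7)
4. 1896.956ms @ 27/7 + 210.773ms (3/7)
5. 2107.728ms @ 30/7 + 210.773ms (3/7)
6. 2318.501ms @ 33/7 + 210.773ms (3/7)
7. 2529.274ms @ 36/7 + 210.773ms (3/7)
8. 2740.047ms @ 39/7 + 210.773ms (3/7)

note 4 onset = 27/7b = 1896.956ms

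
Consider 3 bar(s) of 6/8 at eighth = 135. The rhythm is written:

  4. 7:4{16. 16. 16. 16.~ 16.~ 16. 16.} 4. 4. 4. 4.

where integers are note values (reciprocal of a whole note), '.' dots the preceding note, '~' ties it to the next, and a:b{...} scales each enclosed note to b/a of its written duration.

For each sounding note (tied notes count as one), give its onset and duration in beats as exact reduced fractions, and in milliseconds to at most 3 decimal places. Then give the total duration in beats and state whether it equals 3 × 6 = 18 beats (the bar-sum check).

1) 0.0ms=0b +1333.333ms=3b
2) 1333.333ms=3b +190.476ms=3/7b
3) 1523.81ms=24/7b +190.476ms=3/7b
4) 1714.286ms=27/7b +190.476ms=3/7b
5) 1904.762ms=30/7b +571.429ms=9/7b
6) 2476.19ms=39/7b +190.476ms=3/7b
7) 2666.667ms=6b +1333.333ms=3b
8) 4000.0ms=9b +1333.333ms=3b
9) 5333.333ms=12b +1333.333ms=3b
10) 6666.667ms=15b +1333.333ms=3b
Σ=18b of 18 (135bpm 6/8) — PASS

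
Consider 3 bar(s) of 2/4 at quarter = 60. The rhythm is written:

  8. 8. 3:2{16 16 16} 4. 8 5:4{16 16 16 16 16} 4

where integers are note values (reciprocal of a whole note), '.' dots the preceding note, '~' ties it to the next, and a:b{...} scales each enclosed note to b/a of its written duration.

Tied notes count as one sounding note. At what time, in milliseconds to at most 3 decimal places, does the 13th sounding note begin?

note 13 onset = 5b = 5000.0ms

1. 0.0ms @ 0 + 750.0ms (3/4)
2. 750.0ms @ 3/4 + 750.0ms (3/4)
3. 1500.0ms @ 3/2 + 166.667ms (1/6)
4. 1666.667ms @ 5/3 + 166.667ms (1/6)
5. 1833.333ms @ 11/6 + 166.667ms (1/6)
6. 2000.0ms @ 2 + 1500.0ms (3/2)
7. 3500.0ms @ 7/2 + 500.0ms (1/2)
8. 4000.0ms @ 4 + 200.0ms (1/5)
9. 4200.0ms @ 21/5 + 200.0ms (1/5)
10. 4400.0ms @ 22/5 + 200.0ms (1/5)
11. 4600.0ms @ 23/5 + 200.0ms (1/5)
12. 4800.0ms @ 24/5 + 200.0ms (1/5)
13. 5000.0ms @ 5 + 1000.0ms (1)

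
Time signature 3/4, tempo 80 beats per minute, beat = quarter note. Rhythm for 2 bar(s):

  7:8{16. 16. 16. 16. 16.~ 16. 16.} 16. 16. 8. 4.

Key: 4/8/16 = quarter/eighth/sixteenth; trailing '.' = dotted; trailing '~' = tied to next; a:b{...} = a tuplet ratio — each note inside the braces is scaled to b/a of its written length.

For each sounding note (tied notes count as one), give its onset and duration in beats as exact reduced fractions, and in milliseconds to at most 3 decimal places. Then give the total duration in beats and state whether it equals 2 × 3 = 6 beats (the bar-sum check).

1) 0.0ms=0b +321.429ms=3/7b
2) 321.429ms=3/7b +321.429ms=3/7b
3) 642.857ms=6/7b +321.429ms=3/7b
4) 964.286ms=9/7b +321.429ms=3/7b
5) 1285.714ms=12/7b +642.857ms=6/7b
6) 1928.571ms=18/7b +321.429ms=3/7b
7) 2250.0ms=3b +281.25ms=3/8b
8) 2531.25ms=27/8b +281.25ms=3/8b
9) 2812.5ms=15/4b +562.5ms=3/4b
10) 3375.0ms=9/2b +1125.0ms=3/2b
Σ=6b of 6 (80bpm 3/4) — PASS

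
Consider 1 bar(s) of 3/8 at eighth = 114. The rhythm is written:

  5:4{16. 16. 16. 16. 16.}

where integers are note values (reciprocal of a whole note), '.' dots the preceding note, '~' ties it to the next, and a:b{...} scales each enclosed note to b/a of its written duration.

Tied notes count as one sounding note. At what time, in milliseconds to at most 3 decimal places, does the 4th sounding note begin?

note 4 onset = 9/5b = 947.368ms

1. 0.0ms @ 0 + 315.789ms (3/5)
2. 315.789ms @ 3/5 + 315.789ms (3/5)
3. 631.579ms @ 6/5 + 315.789ms (3/5)
4. 947.368ms @ 9/5 + 315.789ms (3/5)
5. 1263.158ms @ 12/5 + 315.789ms (3/5)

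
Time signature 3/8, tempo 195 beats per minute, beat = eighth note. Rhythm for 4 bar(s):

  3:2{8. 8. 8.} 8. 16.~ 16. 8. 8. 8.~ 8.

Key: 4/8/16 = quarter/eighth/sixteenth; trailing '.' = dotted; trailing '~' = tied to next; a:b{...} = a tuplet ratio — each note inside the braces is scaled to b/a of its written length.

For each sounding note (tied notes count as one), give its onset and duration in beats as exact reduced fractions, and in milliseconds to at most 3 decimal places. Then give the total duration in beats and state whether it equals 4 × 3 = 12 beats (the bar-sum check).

1) 0.0ms=0b +307.692ms=1b
2) 307.692ms=1b +307.692ms=1b
3) 615.385ms=2b +307.692ms=1b
4) 923.077ms=3b +461.538ms=3/2b
5) 1384.615ms=9/2b +461.538ms=3/2b
6) 1846.154ms=6b +461.538ms=3/2b
7) 2307.692ms=15/2b +461.538ms=3/2b
8) 2769.231ms=9b +923.077ms=3b
Σ=12b of 12 (195bpm 3/8) — PASS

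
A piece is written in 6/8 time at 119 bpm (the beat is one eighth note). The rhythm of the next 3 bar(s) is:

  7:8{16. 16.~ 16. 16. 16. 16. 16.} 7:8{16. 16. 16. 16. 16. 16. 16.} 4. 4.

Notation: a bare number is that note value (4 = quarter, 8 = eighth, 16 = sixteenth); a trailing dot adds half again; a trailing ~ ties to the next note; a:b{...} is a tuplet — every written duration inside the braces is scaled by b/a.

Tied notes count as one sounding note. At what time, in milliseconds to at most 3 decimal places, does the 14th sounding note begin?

1. 0.0ms @ 0 + 432.173ms (6/7)
2. 432.173ms @ 6/7 + 864.346ms (12/7)
3. 1296.519ms @ 18/7 + 432.173ms (6/7)
4. 1728.691ms @ 24/7 + 432.173ms (6/7)
5. 2160.864ms @ 30/7 + 432.173ms (6/7)
6. 2593.037ms @ 36/7 + 432.173ms (6/7)
7. 3025.21ms @ 6 + 432.173ms (6/7)
8. 3457.383ms @ 48/7 + 432.173ms (6/7)
9. 3889.556ms @ 54/7 + 432.173ms (6/7)
10. 4321.729ms @ 60/7 + 432.173ms (6/7)
11. 4753.902ms @ 66/7 + 432.173ms (6/7)
12. 5186.074ms @ 72/7 + 432.173ms (6/7)
13. 5618.247ms @ 78/7 + 432.173ms (6/7)
14. 6050.42ms @ 12 + 1512.605ms (3)
15. 7563.025ms @ 15 + 1512.605ms (3)

note 14 onset = 12b = 6050.42ms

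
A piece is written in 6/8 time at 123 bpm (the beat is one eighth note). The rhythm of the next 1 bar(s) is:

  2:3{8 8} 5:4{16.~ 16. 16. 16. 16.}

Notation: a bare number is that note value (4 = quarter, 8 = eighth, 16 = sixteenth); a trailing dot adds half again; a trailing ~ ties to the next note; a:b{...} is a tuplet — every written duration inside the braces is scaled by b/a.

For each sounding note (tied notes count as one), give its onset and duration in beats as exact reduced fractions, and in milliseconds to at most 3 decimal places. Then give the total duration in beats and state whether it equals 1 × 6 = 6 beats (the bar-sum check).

1) 0.0ms=0b +731.707ms=3/2b
2) 731.707ms=3/2b +731.707ms=3/2b
3) 1463.415ms=3b +585.366ms=6/5b
4) 2048.78ms=21/5b +292.683ms=3/5b
5) 2341.463ms=24/5b +292.683ms=3/5b
6) 2634.146ms=27/5b +292.683ms=3/5b
Σ=6b of 6 (123bpm 6/8) — PASS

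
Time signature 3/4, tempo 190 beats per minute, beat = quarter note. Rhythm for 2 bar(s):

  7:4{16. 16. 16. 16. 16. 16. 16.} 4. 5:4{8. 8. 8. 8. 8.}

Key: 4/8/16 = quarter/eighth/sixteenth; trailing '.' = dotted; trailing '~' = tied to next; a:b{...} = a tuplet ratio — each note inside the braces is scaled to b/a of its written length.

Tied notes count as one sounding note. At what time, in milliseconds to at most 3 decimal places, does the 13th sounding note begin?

note 13 onset = 27/5b = 1705.263ms

1. 0.0ms @ 0 + 67.669ms (3/14)
2. 67.669ms @ 3/14 + 67.669ms (3/14)
3. 135.338ms @ 3/7 + 67.669ms (3/14)
4. 203.008ms @ 9/14 + 67.669ms (3/14)
5. 270.677ms @ 6/7 + 67.669ms (3/14)
6. 338.346ms @ 15/14 + 67.669ms (3/14)
7. 406.015ms @ 9/7 + 67.669ms (3/14)
8. 473.684ms @ 3/2 + 473.684ms (3/2)
9. 947.368ms @ 3 + 189.474ms (3/5)
10. 1136.842ms @ 18/5 + 189.474ms (3/5)
11. 1326.316ms @ 21/5 + 189.474ms (3/5)
12. 1515.789ms @ 24/5 + 189.474ms (3/5)
13. 1705.263ms @ 27/5 + 189.474ms (3/5)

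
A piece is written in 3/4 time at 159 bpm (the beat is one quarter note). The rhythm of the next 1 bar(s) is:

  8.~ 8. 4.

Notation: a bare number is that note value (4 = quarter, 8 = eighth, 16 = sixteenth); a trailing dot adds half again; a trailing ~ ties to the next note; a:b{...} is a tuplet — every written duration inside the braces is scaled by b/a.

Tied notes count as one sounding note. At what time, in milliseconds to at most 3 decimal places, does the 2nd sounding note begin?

1. 0.0ms @ 0 + 566.038ms (3/2)
2. 566.038ms @ 3/2 + 566.038ms (3/2)

note 2 onset = 3/2b = 566.038ms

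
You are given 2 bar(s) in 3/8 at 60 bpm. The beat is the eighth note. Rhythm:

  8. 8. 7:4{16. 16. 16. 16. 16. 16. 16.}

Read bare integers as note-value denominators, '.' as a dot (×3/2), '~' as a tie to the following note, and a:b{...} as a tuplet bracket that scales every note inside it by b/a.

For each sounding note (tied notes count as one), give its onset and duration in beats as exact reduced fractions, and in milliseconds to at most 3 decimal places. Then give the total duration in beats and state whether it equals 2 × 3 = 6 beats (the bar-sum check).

1) 0.0ms=0b +1500.0ms=3/2b
2) 1500.0ms=3/2b +1500.0ms=3/2b
3) 3000.0ms=3b +428.571ms=3/7b
4) 3428.571ms=24/7b +428.571ms=3/7b
5) 3857.143ms=27/7b +428.571ms=3/7b
6) 4285.714ms=30/7b +428.571ms=3/7b
7) 4714.286ms=33/7b +428.571ms=3/7b
8) 5142.857ms=36/7b +428.571ms=3/7b
9) 5571.429ms=39/7b +428.571ms=3/7b
Σ=6b of 6 (60bpm 3/8) — PASS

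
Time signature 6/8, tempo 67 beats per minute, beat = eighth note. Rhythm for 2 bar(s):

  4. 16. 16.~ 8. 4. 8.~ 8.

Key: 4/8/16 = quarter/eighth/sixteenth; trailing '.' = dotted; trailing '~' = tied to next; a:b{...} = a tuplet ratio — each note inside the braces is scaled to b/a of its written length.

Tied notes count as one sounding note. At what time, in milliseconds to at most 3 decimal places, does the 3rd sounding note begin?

note 3 onset = 15/4b = 3358.209ms

1. 0.0ms @ 0 + 2686.567ms (3)
2. 2686.567ms @ 3 + 671.642ms (3/4)
3. 3358.209ms @ 15/4 + 2014.925ms (9/4)
4. 5373.134ms @ 6 + 2686.567ms (3)
5. 8059.701ms @ 9 + 2686.567ms (3)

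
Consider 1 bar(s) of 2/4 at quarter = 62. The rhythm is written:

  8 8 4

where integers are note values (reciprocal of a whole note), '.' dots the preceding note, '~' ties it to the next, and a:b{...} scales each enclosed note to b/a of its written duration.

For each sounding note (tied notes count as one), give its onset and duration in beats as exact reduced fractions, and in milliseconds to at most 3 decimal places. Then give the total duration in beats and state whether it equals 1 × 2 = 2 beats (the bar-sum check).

1) 0.0ms=0b +483.871ms=1/2b
2) 483.871ms=1/2b +483.871ms=1/2b
3) 967.742ms=1b +967.742ms=1b
Σ=2b of 2 (62bpm 2/4) — PASS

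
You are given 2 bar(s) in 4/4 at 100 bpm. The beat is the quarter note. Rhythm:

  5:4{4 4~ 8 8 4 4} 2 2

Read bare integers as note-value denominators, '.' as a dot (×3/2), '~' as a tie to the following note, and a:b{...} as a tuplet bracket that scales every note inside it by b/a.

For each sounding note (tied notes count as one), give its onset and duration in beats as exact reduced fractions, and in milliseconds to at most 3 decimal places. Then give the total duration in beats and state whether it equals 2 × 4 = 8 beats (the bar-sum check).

1) 0.0ms=0b +480.0ms=4/5b
2) 480.0ms=4/5b +720.0ms=6/5b
3) 1200.0ms=2b +240.0ms=2/5b
4) 1440.0ms=12/5b +480.0ms=4/5b
5) 1920.0ms=16/5b +480.0ms=4/5b
6) 2400.0ms=4b +1200.0ms=2b
7) 3600.0ms=6b +1200.0ms=2b
Σ=8b of 8 (100bpm 4/4) — PASS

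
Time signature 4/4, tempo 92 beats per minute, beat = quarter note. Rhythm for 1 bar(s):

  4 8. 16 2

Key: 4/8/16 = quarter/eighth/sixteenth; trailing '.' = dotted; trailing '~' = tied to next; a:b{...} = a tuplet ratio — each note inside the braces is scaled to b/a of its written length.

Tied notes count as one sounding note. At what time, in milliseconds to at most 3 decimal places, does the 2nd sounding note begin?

note 2 onset = 1b = 652.174ms

1. 0.0ms @ 0 + 652.174ms (1)
2. 652.174ms @ 1 + 489.13ms (3/4)
3. 1141.304ms @ 7/4 + 163.043ms (1/4)
4. 1304.348ms @ 2 + 1304.348ms (2)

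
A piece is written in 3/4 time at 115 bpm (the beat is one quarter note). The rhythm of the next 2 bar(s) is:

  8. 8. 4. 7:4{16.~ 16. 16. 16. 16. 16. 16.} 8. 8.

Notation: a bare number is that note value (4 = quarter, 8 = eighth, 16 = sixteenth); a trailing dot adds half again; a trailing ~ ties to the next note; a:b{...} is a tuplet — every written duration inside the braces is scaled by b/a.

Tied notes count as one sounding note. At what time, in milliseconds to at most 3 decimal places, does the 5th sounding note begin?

note 5 onset = 24/7b = 1788.82ms

1. 0.0ms @ 0 + 391.304ms (3/4)
2. 391.304ms @ 3/4 + 391.304ms (3/4)
3. 782.609ms @ 3/2 + 782.609ms (3/2)
4. 1565.217ms @ 3 + 223.602ms (3/7)
5. 1788.82ms @ 24/7 + 111.801ms (3/14)
6. 1900.621ms @ 51/14 + 111.801ms (3/14)
7. 2012.422ms @ 27/7 + 111.801ms (3/14)
8. 2124.224ms @ 57/14 + 111.801ms (3/14)
9. 2236.025ms @ 30/7 + 111.801ms (3/14)
10. 2347.826ms @ 9/2 + 391.304ms (3/4)
11. 2739.13ms @ 21/4 + 391.304ms (3/4)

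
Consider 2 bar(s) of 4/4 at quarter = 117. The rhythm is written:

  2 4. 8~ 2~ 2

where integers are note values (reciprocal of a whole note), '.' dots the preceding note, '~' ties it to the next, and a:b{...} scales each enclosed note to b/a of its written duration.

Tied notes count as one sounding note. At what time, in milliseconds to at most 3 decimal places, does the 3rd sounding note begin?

1. 0.0ms @ 0 + 1025.641ms (2)
2. 1025.641ms @ 2 + 769.231ms (3/2)
3. 1794.872ms @ 7/2 + 2307.692ms (9/2)

note 3 onset = 7/2b = 1794.872ms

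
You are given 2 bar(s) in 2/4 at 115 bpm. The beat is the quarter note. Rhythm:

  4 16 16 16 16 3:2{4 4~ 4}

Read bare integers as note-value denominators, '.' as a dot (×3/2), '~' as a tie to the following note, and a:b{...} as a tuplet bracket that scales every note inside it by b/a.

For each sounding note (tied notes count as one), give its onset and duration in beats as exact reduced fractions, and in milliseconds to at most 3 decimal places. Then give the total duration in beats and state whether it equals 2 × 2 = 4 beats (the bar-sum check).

1) 0.0ms=0b +521.739ms=1b
2) 521.739ms=1b +130.435ms=1/4b
3) 652.174ms=5/4b +130.435ms=1/4b
4) 782.609ms=3/2b +130.435ms=1/4b
5) 913.043ms=7/4b +130.435ms=1/4b
6) 1043.478ms=2b +347.826ms=2/3b
7) 1391.304ms=8/3b +695.652ms=4/3b
Σ=4b of 4 (115bpm 2/4) — PASS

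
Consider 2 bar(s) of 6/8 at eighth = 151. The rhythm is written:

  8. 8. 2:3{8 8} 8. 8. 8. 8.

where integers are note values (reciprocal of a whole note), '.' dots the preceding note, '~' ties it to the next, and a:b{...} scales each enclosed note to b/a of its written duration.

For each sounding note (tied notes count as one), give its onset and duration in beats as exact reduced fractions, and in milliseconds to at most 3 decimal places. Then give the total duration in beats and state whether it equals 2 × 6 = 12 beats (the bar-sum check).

1) 0.0ms=0b +596.026ms=3/2b
2) 596.026ms=3/2b +596.026ms=3/2b
3) 1192.053ms=3b +596.026ms=3/2b
4) 1788.079ms=9/2b +596.026ms=3/2b
5) 2384.106ms=6b +596.026ms=3/2b
6) 2980.132ms=15/2b +596.026ms=3/2b
7) 3576.159ms=9b +596.026ms=3/2b
8) 4172.185ms=21/2b +596.026ms=3/2b
Σ=12b of 12 (151bpm 6/8) — PASS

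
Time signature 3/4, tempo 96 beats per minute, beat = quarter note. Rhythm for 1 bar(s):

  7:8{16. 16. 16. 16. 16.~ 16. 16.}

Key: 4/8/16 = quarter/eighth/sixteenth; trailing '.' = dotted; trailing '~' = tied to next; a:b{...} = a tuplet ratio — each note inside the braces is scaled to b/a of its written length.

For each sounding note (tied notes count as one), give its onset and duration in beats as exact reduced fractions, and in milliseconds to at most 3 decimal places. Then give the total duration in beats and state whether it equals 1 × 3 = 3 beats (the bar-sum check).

1) 0.0ms=0b +267.857ms=3/7b
2) 267.857ms=3/7b +267.857ms=3/7b
3) 535.714ms=6/7b +267.857ms=3/7b
4) 803.571ms=9/7b +267.857ms=3/7b
5) 1071.429ms=12/7b +535.714ms=6/7b
6) 1607.143ms=18/7b +267.857ms=3/7b
Σ=3b of 3 (96bpm 3/4) — PASS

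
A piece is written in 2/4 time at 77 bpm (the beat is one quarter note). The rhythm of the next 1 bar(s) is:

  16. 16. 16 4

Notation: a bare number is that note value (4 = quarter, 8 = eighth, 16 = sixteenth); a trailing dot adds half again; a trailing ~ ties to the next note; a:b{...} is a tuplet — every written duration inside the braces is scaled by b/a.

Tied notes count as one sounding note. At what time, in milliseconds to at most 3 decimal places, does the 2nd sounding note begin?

note 2 onset = 3/8b = 292.208ms

1. 0.0ms @ 0 + 292.208ms (3/8)
2. 292.208ms @ 3/8 + 292.208ms (3/8)
3. 584.416ms @ 3/4 + 194.805ms (1/4)
4. 779.221ms @ 1 + 779.221ms (1)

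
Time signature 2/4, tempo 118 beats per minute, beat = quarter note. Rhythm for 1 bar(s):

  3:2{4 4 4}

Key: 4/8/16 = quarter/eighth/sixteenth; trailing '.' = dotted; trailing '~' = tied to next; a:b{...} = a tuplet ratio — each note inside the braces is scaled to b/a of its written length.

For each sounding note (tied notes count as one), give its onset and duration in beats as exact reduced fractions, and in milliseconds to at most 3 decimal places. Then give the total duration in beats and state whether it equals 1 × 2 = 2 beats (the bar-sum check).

1) 0.0ms=0b +338.983ms=2/3b
2) 338.983ms=2/3b +338.983ms=2/3b
3) 677.966ms=4/3b +338.983ms=2/3b
Σ=2b of 2 (118bpm 2/4) — PASS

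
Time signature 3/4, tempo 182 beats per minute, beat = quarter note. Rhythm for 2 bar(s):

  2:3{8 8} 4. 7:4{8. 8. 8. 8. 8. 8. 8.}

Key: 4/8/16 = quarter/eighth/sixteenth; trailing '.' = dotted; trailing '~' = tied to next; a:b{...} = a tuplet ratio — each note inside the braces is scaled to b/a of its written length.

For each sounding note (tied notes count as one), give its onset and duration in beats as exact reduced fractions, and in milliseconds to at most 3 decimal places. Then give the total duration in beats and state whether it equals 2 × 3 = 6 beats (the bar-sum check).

1) 0.0ms=0b +247.253ms=3/4b
2) 247.253ms=3/4b +247.253ms=3/4b
3) 494.505ms=3/2b +494.505ms=3/2b
4) 989.011ms=3b +141.287ms=3/7b
5) 1130.298ms=24/7b +141.287ms=3/7b
6) 1271.586ms=27/7b +141.287ms=3/7b
7) 1412.873ms=30/7b +141.287ms=3/7b
8) 1554.16ms=33/7b +141.287ms=3/7b
9) 1695.447ms=36/7b +141.287ms=3/7b
10) 1836.735ms=39/7b +141.287ms=3/7b
Σ=6b of 6 (182bpm 3/4) — PASS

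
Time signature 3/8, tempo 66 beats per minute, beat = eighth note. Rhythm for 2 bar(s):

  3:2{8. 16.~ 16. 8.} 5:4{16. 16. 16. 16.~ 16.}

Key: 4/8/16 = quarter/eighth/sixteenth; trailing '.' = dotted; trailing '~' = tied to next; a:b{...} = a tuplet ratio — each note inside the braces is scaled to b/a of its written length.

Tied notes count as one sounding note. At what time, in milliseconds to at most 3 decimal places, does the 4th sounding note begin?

note 4 onset = 3b = 2727.273ms

1. 0.0ms @ 0 + 909.091ms (1)
2. 909.091ms @ 1 + 909.091ms (1)
3. 1818.182ms @ 2 + 909.091ms (1)
4. 2727.273ms @ 3 + 545.455ms (3/5)
5. 3272.727ms @ 18/5 + 545.455ms (3/5)
6. 3818.182ms @ 21/5 + 545.455ms (3/5)
7. 4363.636ms @ 24/5 + 1090.909ms (6/5)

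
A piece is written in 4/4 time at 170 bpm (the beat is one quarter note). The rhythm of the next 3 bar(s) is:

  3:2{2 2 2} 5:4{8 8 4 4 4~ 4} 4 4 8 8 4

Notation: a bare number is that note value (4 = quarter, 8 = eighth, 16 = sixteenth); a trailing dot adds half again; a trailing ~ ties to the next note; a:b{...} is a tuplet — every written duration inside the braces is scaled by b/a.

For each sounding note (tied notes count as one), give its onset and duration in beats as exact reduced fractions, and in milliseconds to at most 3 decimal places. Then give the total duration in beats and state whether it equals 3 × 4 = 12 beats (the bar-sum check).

1) 0.0ms=0b +470.588ms=4/3b
2) 470.588ms=4/3b +470.588ms=4/3b
3) 941.176ms=8/3b +470.588ms=4/3b
4) 1411.765ms=4b +141.176ms=2/5b
5) 1552.941ms=22/5b +141.176ms=2/5b
6) 1694.118ms=24/5b +282.353ms=4/5b
7) 1976.471ms=28/5b +282.353ms=4/5b
8) 2258.824ms=32/5b +564.706ms=8/5b
9) 2823.529ms=8b +352.941ms=1b
10) 3176.471ms=9b +352.941ms=1b
11) 3529.412ms=10b +176.471ms=1/2b
12) 3705.882ms=21/2b +176.471ms=1/2b
13) 3882.353ms=11b +352.941ms=1b
Σ=12b of 12 (170bpm 4/4) — PASS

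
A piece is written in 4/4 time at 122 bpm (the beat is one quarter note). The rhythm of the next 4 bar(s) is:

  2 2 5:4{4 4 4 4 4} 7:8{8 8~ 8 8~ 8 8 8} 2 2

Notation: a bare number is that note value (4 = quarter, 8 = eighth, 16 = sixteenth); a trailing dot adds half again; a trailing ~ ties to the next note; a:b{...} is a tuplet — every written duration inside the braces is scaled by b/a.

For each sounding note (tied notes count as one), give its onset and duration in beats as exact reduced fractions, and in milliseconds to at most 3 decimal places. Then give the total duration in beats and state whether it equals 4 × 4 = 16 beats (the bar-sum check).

1) 0.0ms=0b +983.607ms=2b
2) 983.607ms=2b +983.607ms=2b
3) 1967.213ms=4b +393.443ms=4/5b
4) 2360.656ms=24/5b +393.443ms=4/5b
5) 2754.098ms=28/5b +393.443ms=4/5b
6) 3147.541ms=32/5b +393.443ms=4/5b
7) 3540.984ms=36/5b +393.443ms=4/5b
8) 3934.426ms=8b +281.03ms=4/7b
9) 4215.457ms=60/7b +562.061ms=8/7b
10) 4777.518ms=68/7b +562.061ms=8/7b
11) 5339.578ms=76/7b +281.03ms=4/7b
12) 5620.609ms=80/7b +281.03ms=4/7b
13) 5901.639ms=12b +983.607ms=2b
14) 6885.246ms=14b +983.607ms=2b
Σ=16b of 16 (122bpm 4/4) — PASS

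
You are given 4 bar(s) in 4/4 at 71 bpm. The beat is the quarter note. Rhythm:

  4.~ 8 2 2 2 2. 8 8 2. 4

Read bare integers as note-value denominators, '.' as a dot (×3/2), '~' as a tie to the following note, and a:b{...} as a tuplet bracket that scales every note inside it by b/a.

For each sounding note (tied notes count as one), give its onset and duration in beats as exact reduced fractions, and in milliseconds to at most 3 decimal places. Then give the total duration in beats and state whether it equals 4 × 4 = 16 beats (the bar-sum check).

1) 0.0ms=0b +1690.141ms=2b
2) 1690.141ms=2b +1690.141ms=2b
3) 3380.282ms=4b +1690.141ms=2b
4) 5070.423ms=6b +1690.141ms=2b
5) 6760.563ms=8b +2535.211ms=3b
6) 9295.775ms=11b +422.535ms=1/2b
7) 9718.31ms=23/2b +422.535ms=1/2b
8) 10140.845ms=12b +2535.211ms=3b
9) 12676.056ms=15b +845.07ms=1b
Σ=16b of 16 (71bpm 4/4) — PASS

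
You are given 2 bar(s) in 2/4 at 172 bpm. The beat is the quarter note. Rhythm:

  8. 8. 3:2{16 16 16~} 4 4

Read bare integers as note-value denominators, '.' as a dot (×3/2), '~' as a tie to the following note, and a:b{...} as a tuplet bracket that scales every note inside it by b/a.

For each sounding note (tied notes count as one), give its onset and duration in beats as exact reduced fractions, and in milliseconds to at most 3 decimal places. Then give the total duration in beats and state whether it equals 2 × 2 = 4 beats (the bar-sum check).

1) 0.0ms=0b +261.628ms=3/4b
2) 261.628ms=3/4b +261.628ms=3/4b
3) 523.256ms=3/2b +58.14ms=1/6b
4) 581.395ms=5/3b +58.14ms=1/6b
5) 639.535ms=11/6b +406.977ms=7/6b
6) 1046.512ms=3b +348.837ms=1b
Σ=4b of 4 (172bpm 2/4) — PASS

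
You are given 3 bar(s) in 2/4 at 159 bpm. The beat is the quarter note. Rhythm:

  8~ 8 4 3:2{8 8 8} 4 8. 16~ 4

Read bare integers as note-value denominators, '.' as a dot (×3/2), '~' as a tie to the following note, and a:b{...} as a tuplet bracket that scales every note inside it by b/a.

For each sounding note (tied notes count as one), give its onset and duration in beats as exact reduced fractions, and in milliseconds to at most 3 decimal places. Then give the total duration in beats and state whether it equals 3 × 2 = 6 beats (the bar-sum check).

1) 0.0ms=0b +377.358ms=1b
2) 377.358ms=1b +377.358ms=1b
3) 754.717ms=2b +125.786ms=1/3b
4) 880.503ms=7/3b +125.786ms=1/3b
5) 1006.289ms=8/3b +125.786ms=1/3b
6) 1132.075ms=3b +377.358ms=1b
7) 1509.434ms=4b +283.019ms=3/4b
8) 1792.453ms=19/4b +471.698ms=5/4b
Σ=6b of 6 (159bpm 2/4) — PASS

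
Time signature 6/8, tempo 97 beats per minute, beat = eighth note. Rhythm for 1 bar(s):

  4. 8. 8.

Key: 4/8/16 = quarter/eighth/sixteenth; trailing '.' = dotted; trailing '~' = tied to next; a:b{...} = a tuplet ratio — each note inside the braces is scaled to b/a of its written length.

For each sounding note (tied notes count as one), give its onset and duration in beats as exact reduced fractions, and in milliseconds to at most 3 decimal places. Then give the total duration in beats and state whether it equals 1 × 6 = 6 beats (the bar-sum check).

1) 0.0ms=0b +1855.67ms=3b
2) 1855.67ms=3b +927.835ms=3/2b
3) 2783.505ms=9/2b +927.835ms=3/2b
Σ=6b of 6 (97bpm 6/8) — PASS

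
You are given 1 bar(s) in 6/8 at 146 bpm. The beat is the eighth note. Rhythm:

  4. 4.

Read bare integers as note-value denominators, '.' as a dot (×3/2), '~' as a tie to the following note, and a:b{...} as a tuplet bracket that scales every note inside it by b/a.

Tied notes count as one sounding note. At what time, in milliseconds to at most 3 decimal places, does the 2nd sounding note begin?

1. 0.0ms @ 0 + 1232.877ms (3)
2. 1232.877ms @ 3 + 1232.877ms (3)

note 2 onset = 3b = 1232.877ms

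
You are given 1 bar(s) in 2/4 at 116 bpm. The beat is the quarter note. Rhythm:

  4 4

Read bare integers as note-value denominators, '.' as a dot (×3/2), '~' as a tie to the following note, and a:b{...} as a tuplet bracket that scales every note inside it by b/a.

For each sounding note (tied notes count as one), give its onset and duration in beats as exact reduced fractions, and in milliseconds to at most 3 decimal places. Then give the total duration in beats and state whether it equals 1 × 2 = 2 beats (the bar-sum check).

1) 0.0ms=0b +517.241ms=1b
2) 517.241ms=1b +517.241ms=1b
Σ=2b of 2 (116bpm 2/4) — PASS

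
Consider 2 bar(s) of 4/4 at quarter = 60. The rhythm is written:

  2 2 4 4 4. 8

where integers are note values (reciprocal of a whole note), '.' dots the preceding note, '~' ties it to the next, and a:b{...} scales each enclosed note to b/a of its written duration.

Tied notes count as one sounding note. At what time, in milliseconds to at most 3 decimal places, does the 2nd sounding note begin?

1. 0.0ms @ 0 + 2000.0ms (2)
2. 2000.0ms @ 2 + 2000.0ms (2)
3. 4000.0ms @ 4 + 1000.0ms (1)
4. 5000.0ms @ 5 + 1000.0ms (1)
5. 6000.0ms @ 6 + 1500.0ms (3/2)
6. 7500.0ms @ 15/2 + 500.0ms (1/2)

note 2 onset = 2b = 2000.0ms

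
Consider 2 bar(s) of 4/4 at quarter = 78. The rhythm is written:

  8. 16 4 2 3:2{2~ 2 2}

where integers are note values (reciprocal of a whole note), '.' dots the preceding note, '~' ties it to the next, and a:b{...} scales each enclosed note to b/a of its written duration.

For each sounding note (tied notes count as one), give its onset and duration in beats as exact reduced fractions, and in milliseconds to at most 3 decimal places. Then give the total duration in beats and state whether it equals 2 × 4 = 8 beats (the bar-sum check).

1) 0.0ms=0b +576.923ms=3/4b
2) 576.923ms=3/4b +192.308ms=1/4b
3) 769.231ms=1b +769.231ms=1b
4) 1538.462ms=2b +1538.462ms=2b
5) 3076.923ms=4b +2051.282ms=8/3b
6) 5128.205ms=20/3b +1025.641ms=4/3b
Σ=8b of 8 (78bpm 4/4) — PASS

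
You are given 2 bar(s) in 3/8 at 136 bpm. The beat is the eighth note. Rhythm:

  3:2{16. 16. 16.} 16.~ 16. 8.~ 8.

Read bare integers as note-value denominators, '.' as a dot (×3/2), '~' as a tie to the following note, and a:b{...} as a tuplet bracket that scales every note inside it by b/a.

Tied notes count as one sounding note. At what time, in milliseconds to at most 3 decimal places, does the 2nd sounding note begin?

note 2 onset = 1/2b = 220.588ms

1. 0.0ms @ 0 + 220.588ms (1/2)
2. 220.588ms @ 1/2 + 220.588ms (1/2)
3. 441.176ms @ 1 + 220.588ms (1/2)
4. 661.765ms @ 3/2 + 661.765ms (3/2)
5. 1323.529ms @ 3 + 1323.529ms (3)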